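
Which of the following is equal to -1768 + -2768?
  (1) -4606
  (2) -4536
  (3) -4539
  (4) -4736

-1768 + -2768 = -4536
2) -4536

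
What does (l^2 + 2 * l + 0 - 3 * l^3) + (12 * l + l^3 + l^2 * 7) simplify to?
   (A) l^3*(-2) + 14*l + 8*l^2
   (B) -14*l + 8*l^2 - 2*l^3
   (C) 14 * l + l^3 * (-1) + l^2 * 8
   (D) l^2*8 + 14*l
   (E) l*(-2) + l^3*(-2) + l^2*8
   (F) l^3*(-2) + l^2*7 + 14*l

Adding the polynomials and combining like terms:
(l^2 + 2*l + 0 - 3*l^3) + (12*l + l^3 + l^2*7)
= l^3*(-2) + 14*l + 8*l^2
A) l^3*(-2) + 14*l + 8*l^2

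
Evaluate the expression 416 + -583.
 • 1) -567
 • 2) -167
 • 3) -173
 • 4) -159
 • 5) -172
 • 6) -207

416 + -583 = -167
2) -167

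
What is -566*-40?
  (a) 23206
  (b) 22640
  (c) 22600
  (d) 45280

-566 * -40 = 22640
b) 22640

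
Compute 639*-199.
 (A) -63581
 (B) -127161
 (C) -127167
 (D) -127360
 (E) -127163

639 * -199 = -127161
B) -127161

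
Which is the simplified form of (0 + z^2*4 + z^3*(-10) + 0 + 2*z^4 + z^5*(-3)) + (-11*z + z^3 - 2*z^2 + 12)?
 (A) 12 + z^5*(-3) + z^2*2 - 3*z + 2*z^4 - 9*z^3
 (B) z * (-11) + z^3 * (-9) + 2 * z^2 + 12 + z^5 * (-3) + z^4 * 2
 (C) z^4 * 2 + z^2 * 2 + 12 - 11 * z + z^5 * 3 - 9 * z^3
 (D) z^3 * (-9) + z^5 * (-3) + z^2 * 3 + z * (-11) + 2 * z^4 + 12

Adding the polynomials and combining like terms:
(0 + z^2*4 + z^3*(-10) + 0 + 2*z^4 + z^5*(-3)) + (-11*z + z^3 - 2*z^2 + 12)
= z * (-11) + z^3 * (-9) + 2 * z^2 + 12 + z^5 * (-3) + z^4 * 2
B) z * (-11) + z^3 * (-9) + 2 * z^2 + 12 + z^5 * (-3) + z^4 * 2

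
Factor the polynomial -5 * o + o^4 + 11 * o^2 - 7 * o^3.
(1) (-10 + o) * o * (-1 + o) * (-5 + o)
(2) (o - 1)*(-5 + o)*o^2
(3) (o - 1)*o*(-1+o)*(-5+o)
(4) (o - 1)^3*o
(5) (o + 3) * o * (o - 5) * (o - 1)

We need to factor -5 * o + o^4 + 11 * o^2 - 7 * o^3.
The factored form is (o - 1)*o*(-1+o)*(-5+o).
3) (o - 1)*o*(-1+o)*(-5+o)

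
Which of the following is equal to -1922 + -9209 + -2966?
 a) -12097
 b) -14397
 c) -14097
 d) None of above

First: -1922 + -9209 = -11131
Then: -11131 + -2966 = -14097
c) -14097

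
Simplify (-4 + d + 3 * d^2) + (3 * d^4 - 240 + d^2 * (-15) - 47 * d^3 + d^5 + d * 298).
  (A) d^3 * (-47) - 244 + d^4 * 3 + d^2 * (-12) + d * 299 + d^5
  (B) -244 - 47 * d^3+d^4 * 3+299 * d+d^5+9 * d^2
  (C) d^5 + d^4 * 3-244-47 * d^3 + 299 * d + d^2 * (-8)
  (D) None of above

Adding the polynomials and combining like terms:
(-4 + d + 3*d^2) + (3*d^4 - 240 + d^2*(-15) - 47*d^3 + d^5 + d*298)
= d^3 * (-47) - 244 + d^4 * 3 + d^2 * (-12) + d * 299 + d^5
A) d^3 * (-47) - 244 + d^4 * 3 + d^2 * (-12) + d * 299 + d^5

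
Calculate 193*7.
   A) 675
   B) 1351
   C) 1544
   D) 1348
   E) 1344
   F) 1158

193 * 7 = 1351
B) 1351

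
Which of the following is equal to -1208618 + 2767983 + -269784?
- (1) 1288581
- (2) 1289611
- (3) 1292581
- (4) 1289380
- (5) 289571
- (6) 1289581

First: -1208618 + 2767983 = 1559365
Then: 1559365 + -269784 = 1289581
6) 1289581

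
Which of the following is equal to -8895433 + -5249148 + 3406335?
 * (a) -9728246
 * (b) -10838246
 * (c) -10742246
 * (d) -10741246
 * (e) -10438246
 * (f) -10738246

First: -8895433 + -5249148 = -14144581
Then: -14144581 + 3406335 = -10738246
f) -10738246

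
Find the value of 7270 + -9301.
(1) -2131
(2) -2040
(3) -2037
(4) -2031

7270 + -9301 = -2031
4) -2031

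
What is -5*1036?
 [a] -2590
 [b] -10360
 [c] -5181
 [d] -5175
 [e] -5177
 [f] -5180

-5 * 1036 = -5180
f) -5180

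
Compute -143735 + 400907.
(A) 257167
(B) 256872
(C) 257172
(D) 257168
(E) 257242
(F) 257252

-143735 + 400907 = 257172
C) 257172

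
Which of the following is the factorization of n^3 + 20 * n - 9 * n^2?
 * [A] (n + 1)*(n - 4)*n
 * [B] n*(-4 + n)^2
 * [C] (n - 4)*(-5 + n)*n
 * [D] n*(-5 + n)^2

We need to factor n^3 + 20 * n - 9 * n^2.
The factored form is (n - 4)*(-5 + n)*n.
C) (n - 4)*(-5 + n)*n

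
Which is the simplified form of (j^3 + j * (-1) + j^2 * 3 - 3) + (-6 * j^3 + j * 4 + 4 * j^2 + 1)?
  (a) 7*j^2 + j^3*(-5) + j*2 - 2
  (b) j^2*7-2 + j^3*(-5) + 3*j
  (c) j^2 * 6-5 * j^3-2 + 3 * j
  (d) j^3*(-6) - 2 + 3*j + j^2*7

Adding the polynomials and combining like terms:
(j^3 + j*(-1) + j^2*3 - 3) + (-6*j^3 + j*4 + 4*j^2 + 1)
= j^2*7-2 + j^3*(-5) + 3*j
b) j^2*7-2 + j^3*(-5) + 3*j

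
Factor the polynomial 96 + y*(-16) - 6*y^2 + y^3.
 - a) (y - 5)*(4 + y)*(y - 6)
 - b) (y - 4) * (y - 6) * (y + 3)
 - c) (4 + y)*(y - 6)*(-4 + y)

We need to factor 96 + y*(-16) - 6*y^2 + y^3.
The factored form is (4 + y)*(y - 6)*(-4 + y).
c) (4 + y)*(y - 6)*(-4 + y)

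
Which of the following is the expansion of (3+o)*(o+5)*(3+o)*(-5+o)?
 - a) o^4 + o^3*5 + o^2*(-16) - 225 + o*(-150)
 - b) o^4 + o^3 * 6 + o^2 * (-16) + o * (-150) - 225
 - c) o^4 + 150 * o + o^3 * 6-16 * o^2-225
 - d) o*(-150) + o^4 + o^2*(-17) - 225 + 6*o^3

Expanding (3+o)*(o+5)*(3+o)*(-5+o):
= o^4 + o^3 * 6 + o^2 * (-16) + o * (-150) - 225
b) o^4 + o^3 * 6 + o^2 * (-16) + o * (-150) - 225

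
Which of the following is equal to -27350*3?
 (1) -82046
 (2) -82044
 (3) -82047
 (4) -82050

-27350 * 3 = -82050
4) -82050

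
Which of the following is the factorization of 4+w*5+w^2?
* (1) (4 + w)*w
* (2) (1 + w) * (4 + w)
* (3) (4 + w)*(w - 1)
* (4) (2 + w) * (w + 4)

We need to factor 4+w*5+w^2.
The factored form is (1 + w) * (4 + w).
2) (1 + w) * (4 + w)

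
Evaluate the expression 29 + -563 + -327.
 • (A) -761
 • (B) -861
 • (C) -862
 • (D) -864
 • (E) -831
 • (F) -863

First: 29 + -563 = -534
Then: -534 + -327 = -861
B) -861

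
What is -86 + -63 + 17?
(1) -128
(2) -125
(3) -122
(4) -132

First: -86 + -63 = -149
Then: -149 + 17 = -132
4) -132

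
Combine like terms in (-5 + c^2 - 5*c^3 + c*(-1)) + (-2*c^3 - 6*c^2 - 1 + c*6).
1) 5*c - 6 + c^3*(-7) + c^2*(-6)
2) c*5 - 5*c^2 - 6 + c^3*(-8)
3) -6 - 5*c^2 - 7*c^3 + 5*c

Adding the polynomials and combining like terms:
(-5 + c^2 - 5*c^3 + c*(-1)) + (-2*c^3 - 6*c^2 - 1 + c*6)
= -6 - 5*c^2 - 7*c^3 + 5*c
3) -6 - 5*c^2 - 7*c^3 + 5*c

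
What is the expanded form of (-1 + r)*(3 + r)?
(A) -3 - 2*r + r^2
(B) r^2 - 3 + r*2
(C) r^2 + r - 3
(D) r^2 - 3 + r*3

Expanding (-1 + r)*(3 + r):
= r^2 - 3 + r*2
B) r^2 - 3 + r*2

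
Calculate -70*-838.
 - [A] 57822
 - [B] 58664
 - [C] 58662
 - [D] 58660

-70 * -838 = 58660
D) 58660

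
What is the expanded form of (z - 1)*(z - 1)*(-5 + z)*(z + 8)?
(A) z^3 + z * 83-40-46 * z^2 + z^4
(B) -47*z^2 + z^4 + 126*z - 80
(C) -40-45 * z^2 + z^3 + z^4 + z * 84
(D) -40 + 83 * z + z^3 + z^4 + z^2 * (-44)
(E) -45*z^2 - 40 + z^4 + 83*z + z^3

Expanding (z - 1)*(z - 1)*(-5 + z)*(z + 8):
= -45*z^2 - 40 + z^4 + 83*z + z^3
E) -45*z^2 - 40 + z^4 + 83*z + z^3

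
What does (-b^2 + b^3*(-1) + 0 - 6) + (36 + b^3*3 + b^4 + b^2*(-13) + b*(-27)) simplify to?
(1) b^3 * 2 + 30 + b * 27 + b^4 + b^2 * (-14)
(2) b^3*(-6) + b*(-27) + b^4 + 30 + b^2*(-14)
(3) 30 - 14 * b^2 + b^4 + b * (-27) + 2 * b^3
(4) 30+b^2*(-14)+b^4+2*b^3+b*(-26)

Adding the polynomials and combining like terms:
(-b^2 + b^3*(-1) + 0 - 6) + (36 + b^3*3 + b^4 + b^2*(-13) + b*(-27))
= 30 - 14 * b^2 + b^4 + b * (-27) + 2 * b^3
3) 30 - 14 * b^2 + b^4 + b * (-27) + 2 * b^3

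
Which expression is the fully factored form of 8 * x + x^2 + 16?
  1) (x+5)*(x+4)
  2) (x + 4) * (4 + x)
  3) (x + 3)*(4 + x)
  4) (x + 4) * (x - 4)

We need to factor 8 * x + x^2 + 16.
The factored form is (x + 4) * (4 + x).
2) (x + 4) * (4 + x)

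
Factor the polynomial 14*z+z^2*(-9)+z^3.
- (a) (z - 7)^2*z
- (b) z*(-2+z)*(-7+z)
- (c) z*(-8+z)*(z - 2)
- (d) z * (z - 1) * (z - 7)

We need to factor 14*z+z^2*(-9)+z^3.
The factored form is z*(-2+z)*(-7+z).
b) z*(-2+z)*(-7+z)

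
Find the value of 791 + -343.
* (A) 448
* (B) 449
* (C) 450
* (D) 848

791 + -343 = 448
A) 448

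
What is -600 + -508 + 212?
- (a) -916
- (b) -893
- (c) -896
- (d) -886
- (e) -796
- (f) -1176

First: -600 + -508 = -1108
Then: -1108 + 212 = -896
c) -896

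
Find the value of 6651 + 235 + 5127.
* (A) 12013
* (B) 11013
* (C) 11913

First: 6651 + 235 = 6886
Then: 6886 + 5127 = 12013
A) 12013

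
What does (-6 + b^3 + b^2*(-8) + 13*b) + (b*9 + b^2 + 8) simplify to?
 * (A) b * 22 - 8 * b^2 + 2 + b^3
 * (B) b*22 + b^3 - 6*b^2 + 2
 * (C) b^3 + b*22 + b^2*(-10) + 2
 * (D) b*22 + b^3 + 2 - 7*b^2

Adding the polynomials and combining like terms:
(-6 + b^3 + b^2*(-8) + 13*b) + (b*9 + b^2 + 8)
= b*22 + b^3 + 2 - 7*b^2
D) b*22 + b^3 + 2 - 7*b^2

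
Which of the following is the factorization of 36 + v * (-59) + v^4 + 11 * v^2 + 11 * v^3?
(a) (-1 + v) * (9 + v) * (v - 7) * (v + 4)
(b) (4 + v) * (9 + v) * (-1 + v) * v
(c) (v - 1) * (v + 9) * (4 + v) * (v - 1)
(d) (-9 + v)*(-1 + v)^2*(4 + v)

We need to factor 36 + v * (-59) + v^4 + 11 * v^2 + 11 * v^3.
The factored form is (v - 1) * (v + 9) * (4 + v) * (v - 1).
c) (v - 1) * (v + 9) * (4 + v) * (v - 1)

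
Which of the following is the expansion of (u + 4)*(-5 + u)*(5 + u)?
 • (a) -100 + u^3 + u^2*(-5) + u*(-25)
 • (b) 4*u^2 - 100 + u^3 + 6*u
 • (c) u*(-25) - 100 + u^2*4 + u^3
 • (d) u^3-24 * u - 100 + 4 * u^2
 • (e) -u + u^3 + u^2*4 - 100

Expanding (u + 4)*(-5 + u)*(5 + u):
= u*(-25) - 100 + u^2*4 + u^3
c) u*(-25) - 100 + u^2*4 + u^3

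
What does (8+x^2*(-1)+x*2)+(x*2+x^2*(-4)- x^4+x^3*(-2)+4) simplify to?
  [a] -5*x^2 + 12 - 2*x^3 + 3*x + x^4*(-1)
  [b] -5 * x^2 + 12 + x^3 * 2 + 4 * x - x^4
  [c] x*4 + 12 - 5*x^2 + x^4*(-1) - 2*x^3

Adding the polynomials and combining like terms:
(8 + x^2*(-1) + x*2) + (x*2 + x^2*(-4) - x^4 + x^3*(-2) + 4)
= x*4 + 12 - 5*x^2 + x^4*(-1) - 2*x^3
c) x*4 + 12 - 5*x^2 + x^4*(-1) - 2*x^3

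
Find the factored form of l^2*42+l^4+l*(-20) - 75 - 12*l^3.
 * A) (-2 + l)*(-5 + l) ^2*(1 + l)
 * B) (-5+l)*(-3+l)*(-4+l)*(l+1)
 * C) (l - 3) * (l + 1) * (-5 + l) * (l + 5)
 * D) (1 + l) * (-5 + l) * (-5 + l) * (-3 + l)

We need to factor l^2*42+l^4+l*(-20) - 75 - 12*l^3.
The factored form is (1 + l) * (-5 + l) * (-5 + l) * (-3 + l).
D) (1 + l) * (-5 + l) * (-5 + l) * (-3 + l)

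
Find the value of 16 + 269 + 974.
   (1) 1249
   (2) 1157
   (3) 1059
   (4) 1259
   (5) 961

First: 16 + 269 = 285
Then: 285 + 974 = 1259
4) 1259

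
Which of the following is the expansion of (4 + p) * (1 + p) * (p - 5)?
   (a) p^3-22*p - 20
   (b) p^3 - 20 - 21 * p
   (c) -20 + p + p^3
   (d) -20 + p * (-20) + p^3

Expanding (4 + p) * (1 + p) * (p - 5):
= p^3 - 20 - 21 * p
b) p^3 - 20 - 21 * p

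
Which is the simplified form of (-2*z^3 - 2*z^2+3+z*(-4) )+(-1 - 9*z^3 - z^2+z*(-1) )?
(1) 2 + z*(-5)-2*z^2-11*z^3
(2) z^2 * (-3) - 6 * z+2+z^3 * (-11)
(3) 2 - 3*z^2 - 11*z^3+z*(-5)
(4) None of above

Adding the polynomials and combining like terms:
(-2*z^3 - 2*z^2 + 3 + z*(-4)) + (-1 - 9*z^3 - z^2 + z*(-1))
= 2 - 3*z^2 - 11*z^3+z*(-5)
3) 2 - 3*z^2 - 11*z^3+z*(-5)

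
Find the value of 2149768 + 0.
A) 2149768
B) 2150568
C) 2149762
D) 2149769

2149768 + 0 = 2149768
A) 2149768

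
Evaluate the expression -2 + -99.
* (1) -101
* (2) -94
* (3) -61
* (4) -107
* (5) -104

-2 + -99 = -101
1) -101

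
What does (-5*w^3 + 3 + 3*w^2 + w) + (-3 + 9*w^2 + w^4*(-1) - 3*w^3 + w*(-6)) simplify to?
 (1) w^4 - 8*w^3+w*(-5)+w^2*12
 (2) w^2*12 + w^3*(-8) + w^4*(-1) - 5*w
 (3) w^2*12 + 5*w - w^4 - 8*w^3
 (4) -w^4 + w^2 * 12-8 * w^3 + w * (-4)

Adding the polynomials and combining like terms:
(-5*w^3 + 3 + 3*w^2 + w) + (-3 + 9*w^2 + w^4*(-1) - 3*w^3 + w*(-6))
= w^2*12 + w^3*(-8) + w^4*(-1) - 5*w
2) w^2*12 + w^3*(-8) + w^4*(-1) - 5*w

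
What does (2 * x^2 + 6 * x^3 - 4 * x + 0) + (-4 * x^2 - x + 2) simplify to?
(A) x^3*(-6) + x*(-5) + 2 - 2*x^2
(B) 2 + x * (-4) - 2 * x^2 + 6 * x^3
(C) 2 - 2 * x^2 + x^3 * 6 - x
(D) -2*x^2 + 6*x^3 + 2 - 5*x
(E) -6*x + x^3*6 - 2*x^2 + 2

Adding the polynomials and combining like terms:
(2*x^2 + 6*x^3 - 4*x + 0) + (-4*x^2 - x + 2)
= -2*x^2 + 6*x^3 + 2 - 5*x
D) -2*x^2 + 6*x^3 + 2 - 5*x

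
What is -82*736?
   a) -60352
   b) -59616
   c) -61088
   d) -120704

-82 * 736 = -60352
a) -60352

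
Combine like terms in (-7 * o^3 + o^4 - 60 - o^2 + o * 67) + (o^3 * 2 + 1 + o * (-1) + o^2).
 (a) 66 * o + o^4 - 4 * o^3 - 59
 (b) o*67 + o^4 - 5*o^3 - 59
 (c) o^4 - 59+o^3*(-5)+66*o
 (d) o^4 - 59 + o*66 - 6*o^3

Adding the polynomials and combining like terms:
(-7*o^3 + o^4 - 60 - o^2 + o*67) + (o^3*2 + 1 + o*(-1) + o^2)
= o^4 - 59+o^3*(-5)+66*o
c) o^4 - 59+o^3*(-5)+66*o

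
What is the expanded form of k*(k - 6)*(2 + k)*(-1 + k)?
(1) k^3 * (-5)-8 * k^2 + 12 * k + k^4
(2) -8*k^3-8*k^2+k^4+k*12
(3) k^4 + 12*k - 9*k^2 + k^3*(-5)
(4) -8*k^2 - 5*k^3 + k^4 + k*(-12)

Expanding k*(k - 6)*(2 + k)*(-1 + k):
= k^3 * (-5)-8 * k^2 + 12 * k + k^4
1) k^3 * (-5)-8 * k^2 + 12 * k + k^4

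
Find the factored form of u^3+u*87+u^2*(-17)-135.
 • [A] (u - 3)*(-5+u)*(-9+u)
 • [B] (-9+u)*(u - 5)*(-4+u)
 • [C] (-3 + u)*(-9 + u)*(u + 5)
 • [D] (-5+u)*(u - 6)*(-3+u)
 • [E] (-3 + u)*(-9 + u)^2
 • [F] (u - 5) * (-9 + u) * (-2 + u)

We need to factor u^3+u*87+u^2*(-17)-135.
The factored form is (u - 3)*(-5+u)*(-9+u).
A) (u - 3)*(-5+u)*(-9+u)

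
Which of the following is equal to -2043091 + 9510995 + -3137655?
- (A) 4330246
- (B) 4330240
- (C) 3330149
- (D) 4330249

First: -2043091 + 9510995 = 7467904
Then: 7467904 + -3137655 = 4330249
D) 4330249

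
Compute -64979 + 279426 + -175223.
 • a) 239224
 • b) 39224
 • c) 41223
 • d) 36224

First: -64979 + 279426 = 214447
Then: 214447 + -175223 = 39224
b) 39224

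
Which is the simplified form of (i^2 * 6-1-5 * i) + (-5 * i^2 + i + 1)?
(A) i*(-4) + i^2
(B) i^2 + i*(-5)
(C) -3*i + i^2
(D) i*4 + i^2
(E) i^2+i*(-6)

Adding the polynomials and combining like terms:
(i^2*6 - 1 - 5*i) + (-5*i^2 + i + 1)
= i*(-4) + i^2
A) i*(-4) + i^2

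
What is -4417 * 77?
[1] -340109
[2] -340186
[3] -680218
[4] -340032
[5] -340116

-4417 * 77 = -340109
1) -340109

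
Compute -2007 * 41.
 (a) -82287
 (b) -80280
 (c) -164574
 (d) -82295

-2007 * 41 = -82287
a) -82287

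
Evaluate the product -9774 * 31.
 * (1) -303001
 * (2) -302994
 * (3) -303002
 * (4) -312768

-9774 * 31 = -302994
2) -302994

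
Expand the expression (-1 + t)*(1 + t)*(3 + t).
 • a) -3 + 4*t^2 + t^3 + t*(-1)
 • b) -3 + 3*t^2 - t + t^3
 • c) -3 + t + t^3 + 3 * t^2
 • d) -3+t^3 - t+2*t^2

Expanding (-1 + t)*(1 + t)*(3 + t):
= -3 + 3*t^2 - t + t^3
b) -3 + 3*t^2 - t + t^3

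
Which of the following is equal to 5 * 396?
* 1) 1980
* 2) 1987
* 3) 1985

5 * 396 = 1980
1) 1980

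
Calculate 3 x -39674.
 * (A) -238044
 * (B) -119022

3 * -39674 = -119022
B) -119022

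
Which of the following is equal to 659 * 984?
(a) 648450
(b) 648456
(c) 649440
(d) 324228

659 * 984 = 648456
b) 648456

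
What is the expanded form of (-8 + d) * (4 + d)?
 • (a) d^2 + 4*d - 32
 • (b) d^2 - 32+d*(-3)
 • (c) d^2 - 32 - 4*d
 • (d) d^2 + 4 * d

Expanding (-8 + d) * (4 + d):
= d^2 - 32 - 4*d
c) d^2 - 32 - 4*d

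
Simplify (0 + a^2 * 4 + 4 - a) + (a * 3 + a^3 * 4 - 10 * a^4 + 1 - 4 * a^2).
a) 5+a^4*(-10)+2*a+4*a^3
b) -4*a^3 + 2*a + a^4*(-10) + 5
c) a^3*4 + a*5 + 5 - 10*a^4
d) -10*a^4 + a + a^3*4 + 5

Adding the polynomials and combining like terms:
(0 + a^2*4 + 4 - a) + (a*3 + a^3*4 - 10*a^4 + 1 - 4*a^2)
= 5+a^4*(-10)+2*a+4*a^3
a) 5+a^4*(-10)+2*a+4*a^3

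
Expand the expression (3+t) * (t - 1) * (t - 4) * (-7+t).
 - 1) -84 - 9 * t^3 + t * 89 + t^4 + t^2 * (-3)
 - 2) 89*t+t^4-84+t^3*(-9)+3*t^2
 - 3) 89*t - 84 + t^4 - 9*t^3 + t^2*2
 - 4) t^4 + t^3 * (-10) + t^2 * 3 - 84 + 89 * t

Expanding (3+t) * (t - 1) * (t - 4) * (-7+t):
= 89*t+t^4-84+t^3*(-9)+3*t^2
2) 89*t+t^4-84+t^3*(-9)+3*t^2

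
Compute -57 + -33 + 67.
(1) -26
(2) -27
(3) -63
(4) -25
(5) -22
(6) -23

First: -57 + -33 = -90
Then: -90 + 67 = -23
6) -23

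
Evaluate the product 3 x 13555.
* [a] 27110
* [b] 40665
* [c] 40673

3 * 13555 = 40665
b) 40665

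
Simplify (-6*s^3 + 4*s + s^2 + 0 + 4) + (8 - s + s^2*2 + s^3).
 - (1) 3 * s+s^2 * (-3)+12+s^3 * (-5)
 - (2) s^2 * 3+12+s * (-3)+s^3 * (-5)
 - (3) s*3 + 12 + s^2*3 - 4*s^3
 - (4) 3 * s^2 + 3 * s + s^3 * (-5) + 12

Adding the polynomials and combining like terms:
(-6*s^3 + 4*s + s^2 + 0 + 4) + (8 - s + s^2*2 + s^3)
= 3 * s^2 + 3 * s + s^3 * (-5) + 12
4) 3 * s^2 + 3 * s + s^3 * (-5) + 12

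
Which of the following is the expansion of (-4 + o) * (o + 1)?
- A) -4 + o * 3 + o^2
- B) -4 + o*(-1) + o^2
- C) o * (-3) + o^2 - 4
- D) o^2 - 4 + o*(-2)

Expanding (-4 + o) * (o + 1):
= o * (-3) + o^2 - 4
C) o * (-3) + o^2 - 4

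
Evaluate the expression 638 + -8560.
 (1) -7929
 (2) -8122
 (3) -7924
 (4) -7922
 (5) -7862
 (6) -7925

638 + -8560 = -7922
4) -7922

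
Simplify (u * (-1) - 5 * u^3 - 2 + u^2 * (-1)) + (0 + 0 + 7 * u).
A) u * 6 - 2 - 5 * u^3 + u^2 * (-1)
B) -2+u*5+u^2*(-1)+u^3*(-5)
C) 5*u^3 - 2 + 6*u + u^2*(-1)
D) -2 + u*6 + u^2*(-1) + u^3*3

Adding the polynomials and combining like terms:
(u*(-1) - 5*u^3 - 2 + u^2*(-1)) + (0 + 0 + 7*u)
= u * 6 - 2 - 5 * u^3 + u^2 * (-1)
A) u * 6 - 2 - 5 * u^3 + u^2 * (-1)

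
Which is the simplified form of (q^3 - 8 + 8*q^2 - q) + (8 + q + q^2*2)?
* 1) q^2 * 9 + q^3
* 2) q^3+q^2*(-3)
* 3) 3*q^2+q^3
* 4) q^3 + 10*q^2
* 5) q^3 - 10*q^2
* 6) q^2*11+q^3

Adding the polynomials and combining like terms:
(q^3 - 8 + 8*q^2 - q) + (8 + q + q^2*2)
= q^3 + 10*q^2
4) q^3 + 10*q^2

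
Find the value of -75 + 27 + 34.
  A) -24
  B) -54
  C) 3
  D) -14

First: -75 + 27 = -48
Then: -48 + 34 = -14
D) -14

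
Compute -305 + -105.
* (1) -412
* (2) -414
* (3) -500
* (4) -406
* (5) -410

-305 + -105 = -410
5) -410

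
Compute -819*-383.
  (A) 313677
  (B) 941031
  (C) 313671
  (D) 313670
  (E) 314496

-819 * -383 = 313677
A) 313677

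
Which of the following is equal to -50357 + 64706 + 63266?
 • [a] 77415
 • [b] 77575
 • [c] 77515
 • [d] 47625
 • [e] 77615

First: -50357 + 64706 = 14349
Then: 14349 + 63266 = 77615
e) 77615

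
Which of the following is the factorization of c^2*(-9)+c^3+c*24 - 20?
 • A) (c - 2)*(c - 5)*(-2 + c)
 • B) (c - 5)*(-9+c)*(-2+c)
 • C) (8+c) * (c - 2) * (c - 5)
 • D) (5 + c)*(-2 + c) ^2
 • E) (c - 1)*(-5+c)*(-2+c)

We need to factor c^2*(-9)+c^3+c*24 - 20.
The factored form is (c - 2)*(c - 5)*(-2 + c).
A) (c - 2)*(c - 5)*(-2 + c)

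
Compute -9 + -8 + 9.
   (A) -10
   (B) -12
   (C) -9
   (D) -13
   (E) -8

First: -9 + -8 = -17
Then: -17 + 9 = -8
E) -8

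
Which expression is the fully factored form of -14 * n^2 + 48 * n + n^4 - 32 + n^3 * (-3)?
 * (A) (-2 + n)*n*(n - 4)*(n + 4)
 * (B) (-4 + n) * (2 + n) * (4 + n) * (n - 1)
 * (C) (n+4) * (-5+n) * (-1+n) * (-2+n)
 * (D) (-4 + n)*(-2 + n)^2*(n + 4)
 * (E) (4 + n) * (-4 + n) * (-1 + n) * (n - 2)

We need to factor -14 * n^2 + 48 * n + n^4 - 32 + n^3 * (-3).
The factored form is (4 + n) * (-4 + n) * (-1 + n) * (n - 2).
E) (4 + n) * (-4 + n) * (-1 + n) * (n - 2)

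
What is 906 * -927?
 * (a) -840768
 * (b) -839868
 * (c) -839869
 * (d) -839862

906 * -927 = -839862
d) -839862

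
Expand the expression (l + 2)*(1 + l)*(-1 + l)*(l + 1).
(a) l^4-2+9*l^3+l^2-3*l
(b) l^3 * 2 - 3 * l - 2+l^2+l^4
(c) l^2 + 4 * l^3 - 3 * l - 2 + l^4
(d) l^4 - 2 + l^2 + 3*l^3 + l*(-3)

Expanding (l + 2)*(1 + l)*(-1 + l)*(l + 1):
= l^4 - 2 + l^2 + 3*l^3 + l*(-3)
d) l^4 - 2 + l^2 + 3*l^3 + l*(-3)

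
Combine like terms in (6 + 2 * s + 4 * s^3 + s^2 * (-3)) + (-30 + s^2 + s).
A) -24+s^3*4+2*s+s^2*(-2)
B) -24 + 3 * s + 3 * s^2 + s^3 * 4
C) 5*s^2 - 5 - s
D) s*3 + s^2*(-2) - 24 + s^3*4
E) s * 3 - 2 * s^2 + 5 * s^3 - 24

Adding the polynomials and combining like terms:
(6 + 2*s + 4*s^3 + s^2*(-3)) + (-30 + s^2 + s)
= s*3 + s^2*(-2) - 24 + s^3*4
D) s*3 + s^2*(-2) - 24 + s^3*4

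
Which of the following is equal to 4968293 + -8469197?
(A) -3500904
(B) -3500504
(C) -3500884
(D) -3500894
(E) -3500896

4968293 + -8469197 = -3500904
A) -3500904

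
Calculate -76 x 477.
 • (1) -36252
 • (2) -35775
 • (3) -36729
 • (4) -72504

-76 * 477 = -36252
1) -36252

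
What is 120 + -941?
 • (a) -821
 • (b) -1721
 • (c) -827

120 + -941 = -821
a) -821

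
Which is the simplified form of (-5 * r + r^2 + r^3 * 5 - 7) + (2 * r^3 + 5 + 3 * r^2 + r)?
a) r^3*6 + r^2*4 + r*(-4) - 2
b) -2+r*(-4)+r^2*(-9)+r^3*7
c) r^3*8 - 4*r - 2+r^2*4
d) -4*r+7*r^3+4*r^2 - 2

Adding the polynomials and combining like terms:
(-5*r + r^2 + r^3*5 - 7) + (2*r^3 + 5 + 3*r^2 + r)
= -4*r+7*r^3+4*r^2 - 2
d) -4*r+7*r^3+4*r^2 - 2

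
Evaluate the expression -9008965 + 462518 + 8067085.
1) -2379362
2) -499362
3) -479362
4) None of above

First: -9008965 + 462518 = -8546447
Then: -8546447 + 8067085 = -479362
3) -479362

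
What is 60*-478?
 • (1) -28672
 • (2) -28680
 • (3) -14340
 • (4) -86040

60 * -478 = -28680
2) -28680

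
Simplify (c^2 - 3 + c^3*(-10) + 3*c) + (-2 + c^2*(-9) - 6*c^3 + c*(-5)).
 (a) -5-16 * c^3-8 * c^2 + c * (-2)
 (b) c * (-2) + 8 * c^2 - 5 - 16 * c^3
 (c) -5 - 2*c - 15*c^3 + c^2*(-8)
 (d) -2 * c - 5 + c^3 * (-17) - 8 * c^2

Adding the polynomials and combining like terms:
(c^2 - 3 + c^3*(-10) + 3*c) + (-2 + c^2*(-9) - 6*c^3 + c*(-5))
= -5-16 * c^3-8 * c^2 + c * (-2)
a) -5-16 * c^3-8 * c^2 + c * (-2)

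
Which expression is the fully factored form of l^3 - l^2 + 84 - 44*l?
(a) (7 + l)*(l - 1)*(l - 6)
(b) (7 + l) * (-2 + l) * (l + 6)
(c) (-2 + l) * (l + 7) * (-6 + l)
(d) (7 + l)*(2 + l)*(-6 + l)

We need to factor l^3 - l^2 + 84 - 44*l.
The factored form is (-2 + l) * (l + 7) * (-6 + l).
c) (-2 + l) * (l + 7) * (-6 + l)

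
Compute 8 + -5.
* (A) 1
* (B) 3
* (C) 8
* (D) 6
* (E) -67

8 + -5 = 3
B) 3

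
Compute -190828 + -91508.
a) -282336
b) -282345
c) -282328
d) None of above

-190828 + -91508 = -282336
a) -282336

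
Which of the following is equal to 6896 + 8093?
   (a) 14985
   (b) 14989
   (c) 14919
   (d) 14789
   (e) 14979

6896 + 8093 = 14989
b) 14989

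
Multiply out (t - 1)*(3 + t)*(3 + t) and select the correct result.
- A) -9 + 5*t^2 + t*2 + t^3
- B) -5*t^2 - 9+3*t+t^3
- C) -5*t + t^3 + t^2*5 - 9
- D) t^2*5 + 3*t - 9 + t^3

Expanding (t - 1)*(3 + t)*(3 + t):
= t^2*5 + 3*t - 9 + t^3
D) t^2*5 + 3*t - 9 + t^3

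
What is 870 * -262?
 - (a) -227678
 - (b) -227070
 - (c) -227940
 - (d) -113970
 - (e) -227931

870 * -262 = -227940
c) -227940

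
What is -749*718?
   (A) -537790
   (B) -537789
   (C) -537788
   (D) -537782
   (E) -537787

-749 * 718 = -537782
D) -537782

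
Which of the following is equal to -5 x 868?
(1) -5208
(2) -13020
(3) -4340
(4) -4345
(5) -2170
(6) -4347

-5 * 868 = -4340
3) -4340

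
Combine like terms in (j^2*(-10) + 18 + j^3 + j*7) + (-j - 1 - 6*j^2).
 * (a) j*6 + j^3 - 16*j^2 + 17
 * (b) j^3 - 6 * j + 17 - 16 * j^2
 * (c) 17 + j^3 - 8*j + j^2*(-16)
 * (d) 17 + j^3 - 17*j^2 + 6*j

Adding the polynomials and combining like terms:
(j^2*(-10) + 18 + j^3 + j*7) + (-j - 1 - 6*j^2)
= j*6 + j^3 - 16*j^2 + 17
a) j*6 + j^3 - 16*j^2 + 17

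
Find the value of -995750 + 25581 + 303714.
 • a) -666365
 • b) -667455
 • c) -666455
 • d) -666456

First: -995750 + 25581 = -970169
Then: -970169 + 303714 = -666455
c) -666455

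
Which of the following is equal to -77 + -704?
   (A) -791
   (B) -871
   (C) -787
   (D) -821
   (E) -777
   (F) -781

-77 + -704 = -781
F) -781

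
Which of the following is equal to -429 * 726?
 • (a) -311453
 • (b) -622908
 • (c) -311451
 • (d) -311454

-429 * 726 = -311454
d) -311454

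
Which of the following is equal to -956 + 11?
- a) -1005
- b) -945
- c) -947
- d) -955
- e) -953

-956 + 11 = -945
b) -945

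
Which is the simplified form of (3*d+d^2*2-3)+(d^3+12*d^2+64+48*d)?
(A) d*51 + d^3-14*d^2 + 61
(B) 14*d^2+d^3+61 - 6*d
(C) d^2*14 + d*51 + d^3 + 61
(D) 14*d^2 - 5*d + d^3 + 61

Adding the polynomials and combining like terms:
(3*d + d^2*2 - 3) + (d^3 + 12*d^2 + 64 + 48*d)
= d^2*14 + d*51 + d^3 + 61
C) d^2*14 + d*51 + d^3 + 61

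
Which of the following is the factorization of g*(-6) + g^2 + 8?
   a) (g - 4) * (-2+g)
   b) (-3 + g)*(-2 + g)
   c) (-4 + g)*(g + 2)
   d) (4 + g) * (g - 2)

We need to factor g*(-6) + g^2 + 8.
The factored form is (g - 4) * (-2+g).
a) (g - 4) * (-2+g)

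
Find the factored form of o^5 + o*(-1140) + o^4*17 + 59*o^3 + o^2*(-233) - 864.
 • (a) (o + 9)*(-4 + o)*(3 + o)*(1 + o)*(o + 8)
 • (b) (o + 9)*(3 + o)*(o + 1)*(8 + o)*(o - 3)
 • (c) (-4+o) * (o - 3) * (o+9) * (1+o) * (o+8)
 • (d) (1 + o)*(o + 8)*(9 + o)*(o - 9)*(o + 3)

We need to factor o^5 + o*(-1140) + o^4*17 + 59*o^3 + o^2*(-233) - 864.
The factored form is (o + 9)*(-4 + o)*(3 + o)*(1 + o)*(o + 8).
a) (o + 9)*(-4 + o)*(3 + o)*(1 + o)*(o + 8)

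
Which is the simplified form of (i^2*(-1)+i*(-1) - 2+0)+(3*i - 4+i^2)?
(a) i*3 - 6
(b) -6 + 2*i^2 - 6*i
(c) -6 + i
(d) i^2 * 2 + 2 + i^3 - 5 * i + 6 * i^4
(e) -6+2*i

Adding the polynomials and combining like terms:
(i^2*(-1) + i*(-1) - 2 + 0) + (3*i - 4 + i^2)
= -6+2*i
e) -6+2*i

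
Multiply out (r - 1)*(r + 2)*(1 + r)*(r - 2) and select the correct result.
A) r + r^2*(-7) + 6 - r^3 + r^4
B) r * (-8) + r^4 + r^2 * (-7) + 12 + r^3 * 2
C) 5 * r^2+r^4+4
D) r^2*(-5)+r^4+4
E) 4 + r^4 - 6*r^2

Expanding (r - 1)*(r + 2)*(1 + r)*(r - 2):
= r^2*(-5)+r^4+4
D) r^2*(-5)+r^4+4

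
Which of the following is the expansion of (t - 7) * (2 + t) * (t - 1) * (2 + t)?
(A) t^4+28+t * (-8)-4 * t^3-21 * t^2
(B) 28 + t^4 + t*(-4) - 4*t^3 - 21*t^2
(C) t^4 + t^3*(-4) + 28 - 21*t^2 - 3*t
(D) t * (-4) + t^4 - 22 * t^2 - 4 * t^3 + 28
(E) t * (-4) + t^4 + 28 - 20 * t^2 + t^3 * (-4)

Expanding (t - 7) * (2 + t) * (t - 1) * (2 + t):
= 28 + t^4 + t*(-4) - 4*t^3 - 21*t^2
B) 28 + t^4 + t*(-4) - 4*t^3 - 21*t^2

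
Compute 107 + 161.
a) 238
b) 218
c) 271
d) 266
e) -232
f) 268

107 + 161 = 268
f) 268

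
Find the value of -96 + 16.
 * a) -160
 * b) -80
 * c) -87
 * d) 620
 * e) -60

-96 + 16 = -80
b) -80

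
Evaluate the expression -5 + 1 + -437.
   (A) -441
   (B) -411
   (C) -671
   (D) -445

First: -5 + 1 = -4
Then: -4 + -437 = -441
A) -441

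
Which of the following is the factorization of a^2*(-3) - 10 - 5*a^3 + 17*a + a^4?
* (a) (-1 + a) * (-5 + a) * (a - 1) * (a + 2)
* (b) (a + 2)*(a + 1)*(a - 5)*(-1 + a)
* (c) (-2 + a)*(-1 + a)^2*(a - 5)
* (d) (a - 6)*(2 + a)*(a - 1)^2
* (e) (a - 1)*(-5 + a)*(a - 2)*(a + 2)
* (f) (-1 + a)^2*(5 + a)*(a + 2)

We need to factor a^2*(-3) - 10 - 5*a^3 + 17*a + a^4.
The factored form is (-1 + a) * (-5 + a) * (a - 1) * (a + 2).
a) (-1 + a) * (-5 + a) * (a - 1) * (a + 2)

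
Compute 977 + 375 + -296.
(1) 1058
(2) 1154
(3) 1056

First: 977 + 375 = 1352
Then: 1352 + -296 = 1056
3) 1056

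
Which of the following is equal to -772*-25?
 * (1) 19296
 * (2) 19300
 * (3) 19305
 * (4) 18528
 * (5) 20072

-772 * -25 = 19300
2) 19300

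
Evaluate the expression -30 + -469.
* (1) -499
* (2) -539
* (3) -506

-30 + -469 = -499
1) -499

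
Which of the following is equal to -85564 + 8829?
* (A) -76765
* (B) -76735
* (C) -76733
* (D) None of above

-85564 + 8829 = -76735
B) -76735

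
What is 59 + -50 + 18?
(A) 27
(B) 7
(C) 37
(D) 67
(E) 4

First: 59 + -50 = 9
Then: 9 + 18 = 27
A) 27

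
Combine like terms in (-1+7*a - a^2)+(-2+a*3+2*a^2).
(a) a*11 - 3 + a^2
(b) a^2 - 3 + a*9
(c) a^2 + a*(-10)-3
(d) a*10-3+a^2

Adding the polynomials and combining like terms:
(-1 + 7*a - a^2) + (-2 + a*3 + 2*a^2)
= a*10-3+a^2
d) a*10-3+a^2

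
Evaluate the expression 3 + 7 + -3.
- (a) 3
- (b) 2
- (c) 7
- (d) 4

First: 3 + 7 = 10
Then: 10 + -3 = 7
c) 7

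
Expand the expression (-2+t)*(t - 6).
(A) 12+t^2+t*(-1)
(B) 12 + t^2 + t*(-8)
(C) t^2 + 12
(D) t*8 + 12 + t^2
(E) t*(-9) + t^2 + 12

Expanding (-2+t)*(t - 6):
= 12 + t^2 + t*(-8)
B) 12 + t^2 + t*(-8)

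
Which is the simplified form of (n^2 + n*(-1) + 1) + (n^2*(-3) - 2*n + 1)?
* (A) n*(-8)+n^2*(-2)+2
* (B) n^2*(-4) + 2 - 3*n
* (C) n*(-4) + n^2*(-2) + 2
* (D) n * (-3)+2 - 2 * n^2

Adding the polynomials and combining like terms:
(n^2 + n*(-1) + 1) + (n^2*(-3) - 2*n + 1)
= n * (-3)+2 - 2 * n^2
D) n * (-3)+2 - 2 * n^2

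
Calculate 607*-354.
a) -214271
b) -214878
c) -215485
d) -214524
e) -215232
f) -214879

607 * -354 = -214878
b) -214878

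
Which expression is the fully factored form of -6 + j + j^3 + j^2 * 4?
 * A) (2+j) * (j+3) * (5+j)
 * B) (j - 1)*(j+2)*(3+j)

We need to factor -6 + j + j^3 + j^2 * 4.
The factored form is (j - 1)*(j+2)*(3+j).
B) (j - 1)*(j+2)*(3+j)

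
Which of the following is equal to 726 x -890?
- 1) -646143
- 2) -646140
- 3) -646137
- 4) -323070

726 * -890 = -646140
2) -646140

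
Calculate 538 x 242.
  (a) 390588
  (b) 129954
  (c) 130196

538 * 242 = 130196
c) 130196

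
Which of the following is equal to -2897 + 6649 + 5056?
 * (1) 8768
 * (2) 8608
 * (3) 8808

First: -2897 + 6649 = 3752
Then: 3752 + 5056 = 8808
3) 8808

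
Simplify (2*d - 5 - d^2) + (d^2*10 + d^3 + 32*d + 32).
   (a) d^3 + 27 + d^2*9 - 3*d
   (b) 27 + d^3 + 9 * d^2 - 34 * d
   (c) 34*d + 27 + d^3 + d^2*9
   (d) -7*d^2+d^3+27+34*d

Adding the polynomials and combining like terms:
(2*d - 5 - d^2) + (d^2*10 + d^3 + 32*d + 32)
= 34*d + 27 + d^3 + d^2*9
c) 34*d + 27 + d^3 + d^2*9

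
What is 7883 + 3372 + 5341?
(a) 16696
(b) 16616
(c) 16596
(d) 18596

First: 7883 + 3372 = 11255
Then: 11255 + 5341 = 16596
c) 16596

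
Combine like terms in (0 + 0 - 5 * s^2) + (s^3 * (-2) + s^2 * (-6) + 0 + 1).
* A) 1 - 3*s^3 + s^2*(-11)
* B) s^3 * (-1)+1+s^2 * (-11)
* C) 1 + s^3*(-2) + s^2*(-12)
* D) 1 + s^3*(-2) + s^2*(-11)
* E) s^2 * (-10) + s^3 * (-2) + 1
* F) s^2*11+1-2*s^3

Adding the polynomials and combining like terms:
(0 + 0 - 5*s^2) + (s^3*(-2) + s^2*(-6) + 0 + 1)
= 1 + s^3*(-2) + s^2*(-11)
D) 1 + s^3*(-2) + s^2*(-11)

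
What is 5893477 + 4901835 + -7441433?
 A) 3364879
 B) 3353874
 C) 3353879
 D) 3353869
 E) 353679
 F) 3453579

First: 5893477 + 4901835 = 10795312
Then: 10795312 + -7441433 = 3353879
C) 3353879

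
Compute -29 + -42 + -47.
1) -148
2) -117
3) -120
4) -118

First: -29 + -42 = -71
Then: -71 + -47 = -118
4) -118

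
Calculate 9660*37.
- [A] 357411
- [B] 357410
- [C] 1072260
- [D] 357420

9660 * 37 = 357420
D) 357420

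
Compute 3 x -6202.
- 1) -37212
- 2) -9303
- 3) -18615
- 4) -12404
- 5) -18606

3 * -6202 = -18606
5) -18606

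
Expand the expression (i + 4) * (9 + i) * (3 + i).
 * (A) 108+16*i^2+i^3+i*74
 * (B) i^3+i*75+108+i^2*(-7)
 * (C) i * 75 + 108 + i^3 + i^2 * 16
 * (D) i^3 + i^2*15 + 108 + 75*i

Expanding (i + 4) * (9 + i) * (3 + i):
= i * 75 + 108 + i^3 + i^2 * 16
C) i * 75 + 108 + i^3 + i^2 * 16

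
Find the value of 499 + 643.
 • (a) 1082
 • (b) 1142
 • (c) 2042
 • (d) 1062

499 + 643 = 1142
b) 1142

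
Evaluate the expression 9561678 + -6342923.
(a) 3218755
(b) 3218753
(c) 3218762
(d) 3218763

9561678 + -6342923 = 3218755
a) 3218755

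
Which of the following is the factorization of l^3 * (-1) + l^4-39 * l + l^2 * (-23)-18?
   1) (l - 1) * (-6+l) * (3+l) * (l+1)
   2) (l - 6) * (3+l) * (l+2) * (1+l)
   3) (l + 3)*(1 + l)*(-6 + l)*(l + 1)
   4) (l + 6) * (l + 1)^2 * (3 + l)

We need to factor l^3 * (-1) + l^4-39 * l + l^2 * (-23)-18.
The factored form is (l + 3)*(1 + l)*(-6 + l)*(l + 1).
3) (l + 3)*(1 + l)*(-6 + l)*(l + 1)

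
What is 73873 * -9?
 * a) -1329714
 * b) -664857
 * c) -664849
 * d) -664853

73873 * -9 = -664857
b) -664857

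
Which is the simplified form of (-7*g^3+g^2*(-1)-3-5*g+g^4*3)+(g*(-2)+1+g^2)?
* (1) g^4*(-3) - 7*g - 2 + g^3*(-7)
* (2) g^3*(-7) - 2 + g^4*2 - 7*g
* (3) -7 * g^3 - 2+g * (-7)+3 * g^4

Adding the polynomials and combining like terms:
(-7*g^3 + g^2*(-1) - 3 - 5*g + g^4*3) + (g*(-2) + 1 + g^2)
= -7 * g^3 - 2+g * (-7)+3 * g^4
3) -7 * g^3 - 2+g * (-7)+3 * g^4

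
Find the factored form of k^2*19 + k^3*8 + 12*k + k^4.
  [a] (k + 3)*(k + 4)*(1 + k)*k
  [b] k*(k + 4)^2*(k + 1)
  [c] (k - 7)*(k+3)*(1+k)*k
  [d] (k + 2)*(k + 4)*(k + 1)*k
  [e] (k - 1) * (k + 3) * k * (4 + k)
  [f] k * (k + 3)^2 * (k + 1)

We need to factor k^2*19 + k^3*8 + 12*k + k^4.
The factored form is (k + 3)*(k + 4)*(1 + k)*k.
a) (k + 3)*(k + 4)*(1 + k)*k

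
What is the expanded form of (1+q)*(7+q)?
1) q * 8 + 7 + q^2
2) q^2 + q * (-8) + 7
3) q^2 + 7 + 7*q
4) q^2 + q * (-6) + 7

Expanding (1+q)*(7+q):
= q * 8 + 7 + q^2
1) q * 8 + 7 + q^2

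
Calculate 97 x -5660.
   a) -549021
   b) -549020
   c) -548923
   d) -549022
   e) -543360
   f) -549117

97 * -5660 = -549020
b) -549020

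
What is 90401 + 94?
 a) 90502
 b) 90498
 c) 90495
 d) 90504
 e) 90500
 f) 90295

90401 + 94 = 90495
c) 90495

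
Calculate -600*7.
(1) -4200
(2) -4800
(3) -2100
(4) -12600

-600 * 7 = -4200
1) -4200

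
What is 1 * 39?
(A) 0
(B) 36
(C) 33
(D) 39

1 * 39 = 39
D) 39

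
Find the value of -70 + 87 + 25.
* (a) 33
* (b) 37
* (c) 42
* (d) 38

First: -70 + 87 = 17
Then: 17 + 25 = 42
c) 42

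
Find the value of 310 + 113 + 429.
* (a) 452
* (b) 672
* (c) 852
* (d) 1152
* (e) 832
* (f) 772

First: 310 + 113 = 423
Then: 423 + 429 = 852
c) 852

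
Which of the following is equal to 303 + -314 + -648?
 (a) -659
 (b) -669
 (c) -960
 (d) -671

First: 303 + -314 = -11
Then: -11 + -648 = -659
a) -659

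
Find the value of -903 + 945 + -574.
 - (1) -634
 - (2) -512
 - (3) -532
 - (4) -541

First: -903 + 945 = 42
Then: 42 + -574 = -532
3) -532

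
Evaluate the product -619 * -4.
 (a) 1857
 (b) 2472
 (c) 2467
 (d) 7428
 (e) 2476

-619 * -4 = 2476
e) 2476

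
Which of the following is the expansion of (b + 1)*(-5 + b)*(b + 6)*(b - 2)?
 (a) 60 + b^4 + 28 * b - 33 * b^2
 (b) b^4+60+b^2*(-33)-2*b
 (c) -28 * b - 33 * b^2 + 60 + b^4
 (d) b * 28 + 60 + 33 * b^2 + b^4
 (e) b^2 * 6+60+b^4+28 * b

Expanding (b + 1)*(-5 + b)*(b + 6)*(b - 2):
= 60 + b^4 + 28 * b - 33 * b^2
a) 60 + b^4 + 28 * b - 33 * b^2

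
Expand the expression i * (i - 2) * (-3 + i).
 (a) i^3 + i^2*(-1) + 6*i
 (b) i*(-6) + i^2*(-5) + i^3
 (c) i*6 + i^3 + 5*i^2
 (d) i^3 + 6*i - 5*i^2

Expanding i * (i - 2) * (-3 + i):
= i^3 + 6*i - 5*i^2
d) i^3 + 6*i - 5*i^2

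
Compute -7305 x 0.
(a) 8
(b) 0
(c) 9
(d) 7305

-7305 * 0 = 0
b) 0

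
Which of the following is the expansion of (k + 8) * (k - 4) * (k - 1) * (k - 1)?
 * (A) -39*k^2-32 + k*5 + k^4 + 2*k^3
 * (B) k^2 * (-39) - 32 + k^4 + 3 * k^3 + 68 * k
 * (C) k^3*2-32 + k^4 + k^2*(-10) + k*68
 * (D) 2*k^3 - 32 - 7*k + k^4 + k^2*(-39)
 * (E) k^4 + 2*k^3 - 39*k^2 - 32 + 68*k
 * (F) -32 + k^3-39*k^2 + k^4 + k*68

Expanding (k + 8) * (k - 4) * (k - 1) * (k - 1):
= k^4 + 2*k^3 - 39*k^2 - 32 + 68*k
E) k^4 + 2*k^3 - 39*k^2 - 32 + 68*k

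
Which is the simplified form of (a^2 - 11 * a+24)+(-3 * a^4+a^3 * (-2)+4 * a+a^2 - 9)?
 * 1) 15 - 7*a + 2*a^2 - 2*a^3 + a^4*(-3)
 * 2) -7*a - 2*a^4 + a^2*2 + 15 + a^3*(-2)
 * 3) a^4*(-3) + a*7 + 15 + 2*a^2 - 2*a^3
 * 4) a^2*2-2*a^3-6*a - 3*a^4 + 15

Adding the polynomials and combining like terms:
(a^2 - 11*a + 24) + (-3*a^4 + a^3*(-2) + 4*a + a^2 - 9)
= 15 - 7*a + 2*a^2 - 2*a^3 + a^4*(-3)
1) 15 - 7*a + 2*a^2 - 2*a^3 + a^4*(-3)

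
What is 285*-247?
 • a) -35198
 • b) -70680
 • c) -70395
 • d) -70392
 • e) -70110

285 * -247 = -70395
c) -70395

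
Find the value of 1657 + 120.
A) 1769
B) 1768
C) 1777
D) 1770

1657 + 120 = 1777
C) 1777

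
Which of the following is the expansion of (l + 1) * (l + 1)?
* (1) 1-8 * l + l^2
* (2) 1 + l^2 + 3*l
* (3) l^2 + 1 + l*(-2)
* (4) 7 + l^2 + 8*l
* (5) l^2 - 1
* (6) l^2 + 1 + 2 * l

Expanding (l + 1) * (l + 1):
= l^2 + 1 + 2 * l
6) l^2 + 1 + 2 * l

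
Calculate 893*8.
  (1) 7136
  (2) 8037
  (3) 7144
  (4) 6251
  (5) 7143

893 * 8 = 7144
3) 7144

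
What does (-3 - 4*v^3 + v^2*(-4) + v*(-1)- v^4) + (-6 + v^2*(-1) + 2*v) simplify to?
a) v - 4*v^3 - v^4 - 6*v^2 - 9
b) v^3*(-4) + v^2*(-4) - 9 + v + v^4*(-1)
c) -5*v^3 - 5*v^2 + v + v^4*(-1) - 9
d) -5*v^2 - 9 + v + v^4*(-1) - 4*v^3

Adding the polynomials and combining like terms:
(-3 - 4*v^3 + v^2*(-4) + v*(-1) - v^4) + (-6 + v^2*(-1) + 2*v)
= -5*v^2 - 9 + v + v^4*(-1) - 4*v^3
d) -5*v^2 - 9 + v + v^4*(-1) - 4*v^3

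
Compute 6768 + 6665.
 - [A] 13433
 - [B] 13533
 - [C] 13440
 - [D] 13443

6768 + 6665 = 13433
A) 13433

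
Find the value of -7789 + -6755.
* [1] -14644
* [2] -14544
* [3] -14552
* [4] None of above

-7789 + -6755 = -14544
2) -14544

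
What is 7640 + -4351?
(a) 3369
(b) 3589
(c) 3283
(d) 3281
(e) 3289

7640 + -4351 = 3289
e) 3289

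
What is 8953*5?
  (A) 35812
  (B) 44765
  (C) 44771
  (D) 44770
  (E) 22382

8953 * 5 = 44765
B) 44765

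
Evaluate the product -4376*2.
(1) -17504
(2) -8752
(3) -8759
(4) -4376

-4376 * 2 = -8752
2) -8752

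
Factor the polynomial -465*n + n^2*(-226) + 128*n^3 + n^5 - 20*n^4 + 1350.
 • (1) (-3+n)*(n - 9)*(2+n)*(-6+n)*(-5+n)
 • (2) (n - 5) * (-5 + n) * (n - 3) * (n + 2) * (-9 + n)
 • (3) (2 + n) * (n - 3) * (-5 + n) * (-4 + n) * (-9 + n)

We need to factor -465*n + n^2*(-226) + 128*n^3 + n^5 - 20*n^4 + 1350.
The factored form is (n - 5) * (-5 + n) * (n - 3) * (n + 2) * (-9 + n).
2) (n - 5) * (-5 + n) * (n - 3) * (n + 2) * (-9 + n)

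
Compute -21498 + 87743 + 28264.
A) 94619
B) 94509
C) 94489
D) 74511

First: -21498 + 87743 = 66245
Then: 66245 + 28264 = 94509
B) 94509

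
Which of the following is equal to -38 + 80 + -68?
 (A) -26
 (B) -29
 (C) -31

First: -38 + 80 = 42
Then: 42 + -68 = -26
A) -26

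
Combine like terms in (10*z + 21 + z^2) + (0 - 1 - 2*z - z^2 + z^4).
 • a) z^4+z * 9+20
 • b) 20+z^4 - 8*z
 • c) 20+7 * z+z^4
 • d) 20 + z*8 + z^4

Adding the polynomials and combining like terms:
(10*z + 21 + z^2) + (0 - 1 - 2*z - z^2 + z^4)
= 20 + z*8 + z^4
d) 20 + z*8 + z^4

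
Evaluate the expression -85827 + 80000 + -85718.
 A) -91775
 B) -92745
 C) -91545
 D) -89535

First: -85827 + 80000 = -5827
Then: -5827 + -85718 = -91545
C) -91545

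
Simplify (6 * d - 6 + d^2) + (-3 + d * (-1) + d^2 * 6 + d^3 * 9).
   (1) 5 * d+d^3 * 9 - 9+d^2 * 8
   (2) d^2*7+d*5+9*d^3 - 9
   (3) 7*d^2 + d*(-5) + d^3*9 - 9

Adding the polynomials and combining like terms:
(6*d - 6 + d^2) + (-3 + d*(-1) + d^2*6 + d^3*9)
= d^2*7+d*5+9*d^3 - 9
2) d^2*7+d*5+9*d^3 - 9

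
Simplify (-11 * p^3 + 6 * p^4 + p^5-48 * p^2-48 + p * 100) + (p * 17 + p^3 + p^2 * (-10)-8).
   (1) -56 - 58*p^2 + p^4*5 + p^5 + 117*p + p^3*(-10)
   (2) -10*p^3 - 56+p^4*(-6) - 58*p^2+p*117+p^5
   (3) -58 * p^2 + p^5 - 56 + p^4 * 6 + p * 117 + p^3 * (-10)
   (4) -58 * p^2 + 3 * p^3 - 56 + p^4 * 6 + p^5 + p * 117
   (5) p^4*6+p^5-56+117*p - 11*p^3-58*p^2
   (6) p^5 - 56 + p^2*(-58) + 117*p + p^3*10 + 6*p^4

Adding the polynomials and combining like terms:
(-11*p^3 + 6*p^4 + p^5 - 48*p^2 - 48 + p*100) + (p*17 + p^3 + p^2*(-10) - 8)
= -58 * p^2 + p^5 - 56 + p^4 * 6 + p * 117 + p^3 * (-10)
3) -58 * p^2 + p^5 - 56 + p^4 * 6 + p * 117 + p^3 * (-10)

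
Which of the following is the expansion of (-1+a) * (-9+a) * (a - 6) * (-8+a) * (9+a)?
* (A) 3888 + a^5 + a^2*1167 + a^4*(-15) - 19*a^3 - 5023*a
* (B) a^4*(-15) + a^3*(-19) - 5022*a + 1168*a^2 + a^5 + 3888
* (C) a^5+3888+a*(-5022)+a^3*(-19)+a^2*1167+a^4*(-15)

Expanding (-1+a) * (-9+a) * (a - 6) * (-8+a) * (9+a):
= a^5+3888+a*(-5022)+a^3*(-19)+a^2*1167+a^4*(-15)
C) a^5+3888+a*(-5022)+a^3*(-19)+a^2*1167+a^4*(-15)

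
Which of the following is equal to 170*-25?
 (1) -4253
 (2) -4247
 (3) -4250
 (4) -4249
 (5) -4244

170 * -25 = -4250
3) -4250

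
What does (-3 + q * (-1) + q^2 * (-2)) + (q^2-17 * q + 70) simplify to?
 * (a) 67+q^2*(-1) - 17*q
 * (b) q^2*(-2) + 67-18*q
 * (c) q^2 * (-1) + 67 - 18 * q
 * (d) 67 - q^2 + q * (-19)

Adding the polynomials and combining like terms:
(-3 + q*(-1) + q^2*(-2)) + (q^2 - 17*q + 70)
= q^2 * (-1) + 67 - 18 * q
c) q^2 * (-1) + 67 - 18 * q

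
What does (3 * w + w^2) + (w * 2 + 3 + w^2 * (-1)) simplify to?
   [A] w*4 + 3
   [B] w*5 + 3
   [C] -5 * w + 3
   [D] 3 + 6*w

Adding the polynomials and combining like terms:
(3*w + w^2) + (w*2 + 3 + w^2*(-1))
= w*5 + 3
B) w*5 + 3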